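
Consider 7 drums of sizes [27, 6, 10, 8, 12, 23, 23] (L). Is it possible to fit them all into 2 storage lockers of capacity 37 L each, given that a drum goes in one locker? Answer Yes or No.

Total = 109 L; ⌈109/37⌉ = 3.
At least 3 storage lockers are required, but only 2 are allowed.

No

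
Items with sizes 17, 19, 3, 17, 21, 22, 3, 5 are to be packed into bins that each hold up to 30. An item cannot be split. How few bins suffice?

5

Total = 22 + 21 + 19 + 17 + 17 + 5 + 3 + 3 = 107.
Lower bound: ⌈107/30⌉ = 4 bins.
Also, 5 items each exceed 15, and no two of those can share a bin, so at least 5 bins are needed.
A packing using 5 bins:
  bin 1: 22 + 5 + 3 = 30
  bin 2: 21 + 3 = 24
  bin 3: 19 = 19
  bin 4: 17 = 17
  bin 5: 17 = 17
This matches the lower bound, so 5 is optimal.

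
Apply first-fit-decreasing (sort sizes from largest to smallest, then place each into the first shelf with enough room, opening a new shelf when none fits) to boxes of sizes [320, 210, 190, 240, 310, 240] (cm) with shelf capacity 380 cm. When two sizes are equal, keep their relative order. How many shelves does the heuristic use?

6

Sorted descending: 320, 310, 240, 240, 210, 190.
  320 → shelf 1 (new)  [load 320/380]
  310 → shelf 2 (new)  [load 310/380]
  240 → shelf 3 (new)  [load 240/380]
  240 → shelf 4 (new)  [load 240/380]
  210 → shelf 5 (new)  [load 210/380]
  190 → shelf 6 (new)  [load 190/380]
6 shelves opened.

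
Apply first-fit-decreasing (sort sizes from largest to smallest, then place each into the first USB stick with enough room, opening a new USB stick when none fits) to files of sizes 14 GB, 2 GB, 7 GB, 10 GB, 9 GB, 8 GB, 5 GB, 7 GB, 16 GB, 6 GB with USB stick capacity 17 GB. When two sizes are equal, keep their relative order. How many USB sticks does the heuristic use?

Sorted descending: 16, 14, 10, 9, 8, 7, 7, 6, 5, 2.
  16 → USB stick 1 (new)  [load 16/17]
  14 → USB stick 2 (new)  [load 14/17]
  10 → USB stick 3 (new)  [load 10/17]
  9 → USB stick 4 (new)  [load 9/17]
  8 → USB stick 4  [load 17/17]
  7 → USB stick 3  [load 17/17]
  7 → USB stick 5 (new)  [load 7/17]
  6 → USB stick 5  [load 13/17]
  5 → USB stick 6 (new)  [load 5/17]
  2 → USB stick 2  [load 16/17]
6 USB sticks opened.

6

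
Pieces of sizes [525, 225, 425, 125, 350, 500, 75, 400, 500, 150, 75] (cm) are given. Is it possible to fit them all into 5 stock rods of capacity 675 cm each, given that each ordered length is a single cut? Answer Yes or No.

No

Total = 3350 cm; ⌈3350/675⌉ = 5.
6 pieces each exceed half the capacity and cannot share a stock rod, forcing at least 6 stock rods.
At least 6 stock rods are required, but only 5 are allowed.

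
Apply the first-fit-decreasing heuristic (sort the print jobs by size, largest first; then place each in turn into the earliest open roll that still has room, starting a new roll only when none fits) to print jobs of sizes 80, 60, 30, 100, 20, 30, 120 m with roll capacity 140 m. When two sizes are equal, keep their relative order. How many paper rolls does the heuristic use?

Sorted descending: 120, 100, 80, 60, 30, 30, 20.
  120 → roll 1 (new)  [load 120/140]
  100 → roll 2 (new)  [load 100/140]
  80 → roll 3 (new)  [load 80/140]
  60 → roll 3  [load 140/140]
  30 → roll 2  [load 130/140]
  30 → roll 4 (new)  [load 30/140]
  20 → roll 1  [load 140/140]
4 paper rolls opened.

4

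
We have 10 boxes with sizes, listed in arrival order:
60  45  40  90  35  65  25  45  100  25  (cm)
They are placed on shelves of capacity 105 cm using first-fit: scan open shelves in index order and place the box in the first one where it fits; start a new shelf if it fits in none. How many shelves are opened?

  60 → shelf 1 (new)  [load 60/105]
  45 → shelf 1  [load 105/105]
  40 → shelf 2 (new)  [load 40/105]
  90 → shelf 3 (new)  [load 90/105]
  35 → shelf 2  [load 75/105]
  65 → shelf 4 (new)  [load 65/105]
  25 → shelf 2  [load 100/105]
  45 → shelf 5 (new)  [load 45/105]
  100 → shelf 6 (new)  [load 100/105]
  25 → shelf 4  [load 90/105]
6 shelves opened.

6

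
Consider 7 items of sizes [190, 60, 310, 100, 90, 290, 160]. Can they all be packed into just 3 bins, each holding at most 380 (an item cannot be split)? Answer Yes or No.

No

Total = 1200; ⌈1200/380⌉ = 4.
At least 4 bins are required, but only 3 are allowed.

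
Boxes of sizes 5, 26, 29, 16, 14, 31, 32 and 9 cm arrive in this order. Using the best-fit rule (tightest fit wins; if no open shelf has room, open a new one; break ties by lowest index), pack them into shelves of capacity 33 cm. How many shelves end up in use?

  5 → shelf 1 (new)  [load 5/33]
  26 → shelf 1  [load 31/33]
  29 → shelf 2 (new)  [load 29/33]
  16 → shelf 3 (new)  [load 16/33]
  14 → shelf 3  [load 30/33]
  31 → shelf 4 (new)  [load 31/33]
  32 → shelf 5 (new)  [load 32/33]
  9 → shelf 6 (new)  [load 9/33]
6 shelves opened.

6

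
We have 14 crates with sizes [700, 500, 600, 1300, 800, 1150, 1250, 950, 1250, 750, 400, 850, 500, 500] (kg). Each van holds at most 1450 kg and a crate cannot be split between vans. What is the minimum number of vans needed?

Total = 1300 + 1250 + 1250 + 1150 + 950 + 850 + 800 + 750 + 700 + 600 + 500 + 500 + 500 + 400 = 11500 kg.
Lower bound: ⌈11500/1450⌉ = 8 vans.
A packing using 9 vans:
  van 1: 1300 = 1300
  van 2: 1250 = 1250
  van 3: 1250 = 1250
  van 4: 1150 = 1150
  van 5: 950 + 500 = 1450
  van 6: 850 + 600 = 1450
  van 7: 800 + 500 = 1300
  van 8: 750 + 700 = 1450
  van 9: 500 + 400 = 900
No arrangement into 8 vans stays within capacity, so 9 is optimal.

9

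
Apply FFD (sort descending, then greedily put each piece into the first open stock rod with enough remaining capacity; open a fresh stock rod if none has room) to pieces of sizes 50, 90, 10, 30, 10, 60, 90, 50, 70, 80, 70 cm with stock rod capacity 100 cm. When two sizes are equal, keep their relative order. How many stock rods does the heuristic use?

Sorted descending: 90, 90, 80, 70, 70, 60, 50, 50, 30, 10, 10.
  90 → stock rod 1 (new)  [load 90/100]
  90 → stock rod 2 (new)  [load 90/100]
  80 → stock rod 3 (new)  [load 80/100]
  70 → stock rod 4 (new)  [load 70/100]
  70 → stock rod 5 (new)  [load 70/100]
  60 → stock rod 6 (new)  [load 60/100]
  50 → stock rod 7 (new)  [load 50/100]
  50 → stock rod 7  [load 100/100]
  30 → stock rod 4  [load 100/100]
  10 → stock rod 1  [load 100/100]
  10 → stock rod 2  [load 100/100]
7 stock rods opened.

7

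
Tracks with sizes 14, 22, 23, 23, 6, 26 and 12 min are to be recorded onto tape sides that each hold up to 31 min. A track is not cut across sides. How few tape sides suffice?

5

Total = 26 + 23 + 23 + 22 + 14 + 12 + 6 = 126 min.
Lower bound: ⌈126/31⌉ = 5 tape sides.
A packing using 5 tape sides:
  side 1: 26 = 26
  side 2: 23 + 6 = 29
  side 3: 23 = 23
  side 4: 22 = 22
  side 5: 14 + 12 = 26
This matches the lower bound, so 5 is optimal.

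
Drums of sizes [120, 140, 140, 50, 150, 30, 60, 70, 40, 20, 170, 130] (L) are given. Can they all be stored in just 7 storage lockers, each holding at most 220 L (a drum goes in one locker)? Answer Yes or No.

A valid assignment using 6 storage lockers:
  locker 1: 170 + 50 = 220
  locker 2: 150 + 70 = 220
  locker 3: 140 + 60 + 20 = 220
  locker 4: 140 + 40 + 30 = 210
  locker 5: 130 = 130
  locker 6: 120 = 120
That uses only 6 ≤ 7, so 7 storage lockers are enough.

Yes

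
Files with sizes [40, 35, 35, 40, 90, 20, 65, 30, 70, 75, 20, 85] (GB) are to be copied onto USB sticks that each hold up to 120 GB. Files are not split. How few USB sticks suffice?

Total = 90 + 85 + 75 + 70 + 65 + 40 + 40 + 35 + 35 + 30 + 20 + 20 = 605 GB.
Lower bound: ⌈605/120⌉ = 6 USB sticks.
A packing using 6 USB sticks:
  USB stick 1: 90 + 30 = 120
  USB stick 2: 85 + 35 = 120
  USB stick 3: 75 + 40 = 115
  USB stick 4: 70 + 40 = 110
  USB stick 5: 65 + 35 + 20 = 120
  USB stick 6: 20 = 20
This matches the lower bound, so 6 is optimal.

6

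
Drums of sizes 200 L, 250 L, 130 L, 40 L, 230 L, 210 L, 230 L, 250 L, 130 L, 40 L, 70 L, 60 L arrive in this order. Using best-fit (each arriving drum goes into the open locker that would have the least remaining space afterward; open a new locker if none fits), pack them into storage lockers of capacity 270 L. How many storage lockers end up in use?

8

  200 → locker 1 (new)  [load 200/270]
  250 → locker 2 (new)  [load 250/270]
  130 → locker 3 (new)  [load 130/270]
  40 → locker 1  [load 240/270]
  230 → locker 4 (new)  [load 230/270]
  210 → locker 5 (new)  [load 210/270]
  230 → locker 6 (new)  [load 230/270]
  250 → locker 7 (new)  [load 250/270]
  130 → locker 3  [load 260/270]
  40 → locker 4  [load 270/270]
  70 → locker 8 (new)  [load 70/270]
  60 → locker 5  [load 270/270]
8 storage lockers opened.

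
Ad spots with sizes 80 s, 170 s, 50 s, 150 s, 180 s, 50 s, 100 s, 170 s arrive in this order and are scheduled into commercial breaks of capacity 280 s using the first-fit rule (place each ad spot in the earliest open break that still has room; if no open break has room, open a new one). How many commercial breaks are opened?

4

  80 → break 1 (new)  [load 80/280]
  170 → break 1  [load 250/280]
  50 → break 2 (new)  [load 50/280]
  150 → break 2  [load 200/280]
  180 → break 3 (new)  [load 180/280]
  50 → break 2  [load 250/280]
  100 → break 3  [load 280/280]
  170 → break 4 (new)  [load 170/280]
4 commercial breaks opened.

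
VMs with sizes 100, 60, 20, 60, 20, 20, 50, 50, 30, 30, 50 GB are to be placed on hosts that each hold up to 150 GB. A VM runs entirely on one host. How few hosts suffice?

Total = 100 + 60 + 60 + 50 + 50 + 50 + 30 + 30 + 20 + 20 + 20 = 490 GB.
Lower bound: ⌈490/150⌉ = 4 hosts.
A packing using 4 hosts:
  host 1: 100 + 50 = 150
  host 2: 60 + 60 + 30 = 150
  host 3: 50 + 50 + 30 + 20 = 150
  host 4: 20 + 20 = 40
This matches the lower bound, so 4 is optimal.

4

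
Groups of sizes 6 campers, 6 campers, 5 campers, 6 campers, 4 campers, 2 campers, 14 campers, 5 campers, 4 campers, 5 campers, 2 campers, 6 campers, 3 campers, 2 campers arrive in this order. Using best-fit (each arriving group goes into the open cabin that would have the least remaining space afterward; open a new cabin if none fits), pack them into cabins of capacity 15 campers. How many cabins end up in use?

5

  6 → cabin 1 (new)  [load 6/15]
  6 → cabin 1  [load 12/15]
  5 → cabin 2 (new)  [load 5/15]
  6 → cabin 2  [load 11/15]
  4 → cabin 2  [load 15/15]
  2 → cabin 1  [load 14/15]
  14 → cabin 3 (new)  [load 14/15]
  5 → cabin 4 (new)  [load 5/15]
  4 → cabin 4  [load 9/15]
  5 → cabin 4  [load 14/15]
  2 → cabin 5 (new)  [load 2/15]
  6 → cabin 5  [load 8/15]
  3 → cabin 5  [load 11/15]
  2 → cabin 5  [load 13/15]
5 cabins opened.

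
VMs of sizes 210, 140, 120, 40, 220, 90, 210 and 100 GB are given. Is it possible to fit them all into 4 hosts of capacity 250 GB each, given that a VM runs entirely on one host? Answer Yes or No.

Total = 1130 GB; ⌈1130/250⌉ = 5.
At least 5 hosts are required, but only 4 are allowed.

No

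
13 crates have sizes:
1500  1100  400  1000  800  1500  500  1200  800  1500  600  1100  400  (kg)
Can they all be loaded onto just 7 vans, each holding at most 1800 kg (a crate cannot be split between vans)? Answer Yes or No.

Total = 12400 kg; ⌈12400/1800⌉ = 7.
The bound of 7 does not rule out 7, but exhaustive search shows no assignment into 7 vans of capacity 1800 kg exists — the minimum is 8.

No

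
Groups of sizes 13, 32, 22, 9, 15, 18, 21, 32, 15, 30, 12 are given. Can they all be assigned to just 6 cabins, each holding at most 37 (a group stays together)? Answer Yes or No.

Total = 219; ⌈219/37⌉ = 6.
The bound of 6 does not rule out 6, but exhaustive search shows no assignment into 6 cabins of capacity 37 exists — the minimum is 7.

No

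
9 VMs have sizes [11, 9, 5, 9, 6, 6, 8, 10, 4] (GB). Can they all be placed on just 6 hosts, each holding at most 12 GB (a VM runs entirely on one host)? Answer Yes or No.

No

Total = 68 GB; ⌈68/12⌉ = 6.
The bound of 6 does not rule out 6, but exhaustive search shows no assignment into 6 hosts of capacity 12 GB exists — the minimum is 7.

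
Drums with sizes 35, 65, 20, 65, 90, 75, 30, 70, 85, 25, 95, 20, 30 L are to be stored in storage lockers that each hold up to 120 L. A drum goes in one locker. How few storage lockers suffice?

7

Total = 95 + 90 + 85 + 75 + 70 + 65 + 65 + 35 + 30 + 30 + 25 + 20 + 20 = 705 L.
Lower bound: ⌈705/120⌉ = 6 storage lockers.
Also, 7 drums each exceed 60 L, and no two of those can share a locker, so at least 7 storage lockers are needed.
A packing using 7 storage lockers:
  locker 1: 95 + 25 = 120
  locker 2: 90 + 30 = 120
  locker 3: 85 + 35 = 120
  locker 4: 75 + 30 = 105
  locker 5: 70 + 20 + 20 = 110
  locker 6: 65 = 65
  locker 7: 65 = 65
This matches the lower bound, so 7 is optimal.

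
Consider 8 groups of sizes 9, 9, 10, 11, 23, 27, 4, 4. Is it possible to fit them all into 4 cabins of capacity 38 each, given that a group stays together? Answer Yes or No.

A valid assignment using 3 cabins:
  cabin 1: 27 + 11 = 38
  cabin 2: 23 + 10 + 4 = 37
  cabin 3: 9 + 9 + 4 = 22
That uses only 3 ≤ 4, so 4 cabins are enough.

Yes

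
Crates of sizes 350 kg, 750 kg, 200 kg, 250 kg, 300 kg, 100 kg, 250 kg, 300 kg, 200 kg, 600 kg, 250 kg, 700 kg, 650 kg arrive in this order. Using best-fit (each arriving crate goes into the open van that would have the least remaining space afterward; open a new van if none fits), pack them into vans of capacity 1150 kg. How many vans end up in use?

5

  350 → van 1 (new)  [load 350/1150]
  750 → van 1  [load 1100/1150]
  200 → van 2 (new)  [load 200/1150]
  250 → van 2  [load 450/1150]
  300 → van 2  [load 750/1150]
  100 → van 2  [load 850/1150]
  250 → van 2  [load 1100/1150]
  300 → van 3 (new)  [load 300/1150]
  200 → van 3  [load 500/1150]
  600 → van 3  [load 1100/1150]
  250 → van 4 (new)  [load 250/1150]
  700 → van 4  [load 950/1150]
  650 → van 5 (new)  [load 650/1150]
5 vans opened.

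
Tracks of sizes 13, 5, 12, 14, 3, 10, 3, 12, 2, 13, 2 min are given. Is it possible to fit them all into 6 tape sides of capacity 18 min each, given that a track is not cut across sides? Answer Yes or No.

A valid assignment using 6 tape sides:
  side 1: 14 + 3 = 17
  side 2: 13 + 5 = 18
  side 3: 13 + 3 + 2 = 18
  side 4: 12 + 2 = 14
  side 5: 12 = 12
  side 6: 10 = 10
Every load is within 18 min, so 6 tape sides suffice.

Yes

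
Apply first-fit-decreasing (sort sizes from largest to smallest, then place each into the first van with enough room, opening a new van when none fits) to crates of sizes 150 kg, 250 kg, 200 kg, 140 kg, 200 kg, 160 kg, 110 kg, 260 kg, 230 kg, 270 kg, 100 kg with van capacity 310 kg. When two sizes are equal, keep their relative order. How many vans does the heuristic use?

8

Sorted descending: 270, 260, 250, 230, 200, 200, 160, 150, 140, 110, 100.
  270 → van 1 (new)  [load 270/310]
  260 → van 2 (new)  [load 260/310]
  250 → van 3 (new)  [load 250/310]
  230 → van 4 (new)  [load 230/310]
  200 → van 5 (new)  [load 200/310]
  200 → van 6 (new)  [load 200/310]
  160 → van 7 (new)  [load 160/310]
  150 → van 7  [load 310/310]
  140 → van 8 (new)  [load 140/310]
  110 → van 5  [load 310/310]
  100 → van 6  [load 300/310]
8 vans opened.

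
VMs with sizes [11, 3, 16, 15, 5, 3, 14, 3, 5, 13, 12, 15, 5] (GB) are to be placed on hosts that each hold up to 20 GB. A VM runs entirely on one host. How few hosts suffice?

Total = 16 + 15 + 15 + 14 + 13 + 12 + 11 + 5 + 5 + 5 + 3 + 3 + 3 = 120 GB.
Lower bound: ⌈120/20⌉ = 6 hosts.
Also, 7 VMs each exceed 10 GB, and no two of those can share a host, so at least 7 hosts are needed.
A packing using 7 hosts:
  host 1: 16 + 3 = 19
  host 2: 15 + 5 = 20
  host 3: 15 + 5 = 20
  host 4: 14 + 5 = 19
  host 5: 13 + 3 + 3 = 19
  host 6: 12 = 12
  host 7: 11 = 11
This matches the lower bound, so 7 is optimal.

7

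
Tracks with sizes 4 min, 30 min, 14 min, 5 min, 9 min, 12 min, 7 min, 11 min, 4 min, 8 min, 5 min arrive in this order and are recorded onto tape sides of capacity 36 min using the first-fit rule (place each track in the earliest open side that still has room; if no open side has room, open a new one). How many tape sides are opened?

  4 → side 1 (new)  [load 4/36]
  30 → side 1  [load 34/36]
  14 → side 2 (new)  [load 14/36]
  5 → side 2  [load 19/36]
  9 → side 2  [load 28/36]
  12 → side 3 (new)  [load 12/36]
  7 → side 2  [load 35/36]
  11 → side 3  [load 23/36]
  4 → side 3  [load 27/36]
  8 → side 3  [load 35/36]
  5 → side 4 (new)  [load 5/36]
4 tape sides opened.

4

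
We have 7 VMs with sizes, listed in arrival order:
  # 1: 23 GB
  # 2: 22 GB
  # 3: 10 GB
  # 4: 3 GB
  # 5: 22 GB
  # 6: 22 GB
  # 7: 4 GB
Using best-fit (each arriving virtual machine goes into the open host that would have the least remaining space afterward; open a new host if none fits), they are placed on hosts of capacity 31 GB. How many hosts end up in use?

5

  23 → host 1 (new)  [load 23/31]
  22 → host 2 (new)  [load 22/31]
  10 → host 3 (new)  [load 10/31]
  3 → host 1  [load 26/31]
  22 → host 4 (new)  [load 22/31]
  22 → host 5 (new)  [load 22/31]
  4 → host 1  [load 30/31]
5 hosts opened.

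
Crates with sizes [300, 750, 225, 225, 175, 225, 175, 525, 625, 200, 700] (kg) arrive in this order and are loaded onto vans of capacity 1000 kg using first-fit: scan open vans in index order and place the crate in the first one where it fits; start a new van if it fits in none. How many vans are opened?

  300 → van 1 (new)  [load 300/1000]
  750 → van 2 (new)  [load 750/1000]
  225 → van 1  [load 525/1000]
  225 → van 1  [load 750/1000]
  175 → van 1  [load 925/1000]
  225 → van 2  [load 975/1000]
  175 → van 3 (new)  [load 175/1000]
  525 → van 3  [load 700/1000]
  625 → van 4 (new)  [load 625/1000]
  200 → van 3  [load 900/1000]
  700 → van 5 (new)  [load 700/1000]
5 vans opened.

5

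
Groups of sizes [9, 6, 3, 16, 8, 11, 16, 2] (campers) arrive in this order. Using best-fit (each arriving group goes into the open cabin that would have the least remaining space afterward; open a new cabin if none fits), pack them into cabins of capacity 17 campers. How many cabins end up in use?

  9 → cabin 1 (new)  [load 9/17]
  6 → cabin 1  [load 15/17]
  3 → cabin 2 (new)  [load 3/17]
  16 → cabin 3 (new)  [load 16/17]
  8 → cabin 2  [load 11/17]
  11 → cabin 4 (new)  [load 11/17]
  16 → cabin 5 (new)  [load 16/17]
  2 → cabin 1  [load 17/17]
5 cabins opened.

5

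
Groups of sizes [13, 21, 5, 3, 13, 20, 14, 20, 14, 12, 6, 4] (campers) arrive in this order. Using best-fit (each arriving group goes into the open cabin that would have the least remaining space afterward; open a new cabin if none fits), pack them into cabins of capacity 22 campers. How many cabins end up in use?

8

  13 → cabin 1 (new)  [load 13/22]
  21 → cabin 2 (new)  [load 21/22]
  5 → cabin 1  [load 18/22]
  3 → cabin 1  [load 21/22]
  13 → cabin 3 (new)  [load 13/22]
  20 → cabin 4 (new)  [load 20/22]
  14 → cabin 5 (new)  [load 14/22]
  20 → cabin 6 (new)  [load 20/22]
  14 → cabin 7 (new)  [load 14/22]
  12 → cabin 8 (new)  [load 12/22]
  6 → cabin 5  [load 20/22]
  4 → cabin 7  [load 18/22]
8 cabins opened.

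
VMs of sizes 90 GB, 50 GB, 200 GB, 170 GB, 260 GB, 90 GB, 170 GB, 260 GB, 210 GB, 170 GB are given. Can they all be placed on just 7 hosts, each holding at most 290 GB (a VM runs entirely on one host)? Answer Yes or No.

Yes

A valid assignment using 7 hosts:
  host 1: 260 = 260
  host 2: 260 = 260
  host 3: 210 + 50 = 260
  host 4: 200 + 90 = 290
  host 5: 170 + 90 = 260
  host 6: 170 = 170
  host 7: 170 = 170
Every load is within 290 GB, so 7 hosts suffice.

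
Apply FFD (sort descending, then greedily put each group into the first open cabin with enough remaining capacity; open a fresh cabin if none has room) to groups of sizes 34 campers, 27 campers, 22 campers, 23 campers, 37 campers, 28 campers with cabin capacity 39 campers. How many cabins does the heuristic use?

Sorted descending: 37, 34, 28, 27, 23, 22.
  37 → cabin 1 (new)  [load 37/39]
  34 → cabin 2 (new)  [load 34/39]
  28 → cabin 3 (new)  [load 28/39]
  27 → cabin 4 (new)  [load 27/39]
  23 → cabin 5 (new)  [load 23/39]
  22 → cabin 6 (new)  [load 22/39]
6 cabins opened.

6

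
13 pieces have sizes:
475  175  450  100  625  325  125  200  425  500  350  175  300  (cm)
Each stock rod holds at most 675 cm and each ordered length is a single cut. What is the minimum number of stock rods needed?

7

Total = 625 + 500 + 475 + 450 + 425 + 350 + 325 + 300 + 200 + 175 + 175 + 125 + 100 = 4225 cm.
Lower bound: ⌈4225/675⌉ = 7 stock rods.
A packing using 7 stock rods:
  stock rod 1: 625 = 625
  stock rod 2: 500 + 175 = 675
  stock rod 3: 475 + 200 = 675
  stock rod 4: 450 + 175 = 625
  stock rod 5: 425 + 125 + 100 = 650
  stock rod 6: 350 + 325 = 675
  stock rod 7: 300 = 300
This matches the lower bound, so 7 is optimal.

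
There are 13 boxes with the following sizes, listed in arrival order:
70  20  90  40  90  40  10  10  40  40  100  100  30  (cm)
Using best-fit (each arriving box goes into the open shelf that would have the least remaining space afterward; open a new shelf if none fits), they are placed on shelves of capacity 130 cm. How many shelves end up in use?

  70 → shelf 1 (new)  [load 70/130]
  20 → shelf 1  [load 90/130]
  90 → shelf 2 (new)  [load 90/130]
  40 → shelf 1  [load 130/130]
  90 → shelf 3 (new)  [load 90/130]
  40 → shelf 2  [load 130/130]
  10 → shelf 3  [load 100/130]
  10 → shelf 3  [load 110/130]
  40 → shelf 4 (new)  [load 40/130]
  40 → shelf 4  [load 80/130]
  100 → shelf 5 (new)  [load 100/130]
  100 → shelf 6 (new)  [load 100/130]
  30 → shelf 5  [load 130/130]
6 shelves opened.

6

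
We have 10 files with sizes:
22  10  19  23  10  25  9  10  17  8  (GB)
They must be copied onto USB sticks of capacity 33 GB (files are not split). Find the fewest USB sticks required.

Total = 25 + 23 + 22 + 19 + 17 + 10 + 10 + 10 + 9 + 8 = 153 GB.
Lower bound: ⌈153/33⌉ = 5 USB sticks.
A packing using 5 USB sticks:
  USB stick 1: 25 + 8 = 33
  USB stick 2: 23 + 10 = 33
  USB stick 3: 22 + 10 = 32
  USB stick 4: 19 + 10 = 29
  USB stick 5: 17 + 9 = 26
This matches the lower bound, so 5 is optimal.

5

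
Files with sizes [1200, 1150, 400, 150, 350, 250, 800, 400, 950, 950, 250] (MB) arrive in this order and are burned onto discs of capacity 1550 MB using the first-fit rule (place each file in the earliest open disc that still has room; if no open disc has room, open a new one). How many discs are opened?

5

  1200 → disc 1 (new)  [load 1200/1550]
  1150 → disc 2 (new)  [load 1150/1550]
  400 → disc 2  [load 1550/1550]
  150 → disc 1  [load 1350/1550]
  350 → disc 3 (new)  [load 350/1550]
  250 → disc 3  [load 600/1550]
  800 → disc 3  [load 1400/1550]
  400 → disc 4 (new)  [load 400/1550]
  950 → disc 4  [load 1350/1550]
  950 → disc 5 (new)  [load 950/1550]
  250 → disc 5  [load 1200/1550]
5 discs opened.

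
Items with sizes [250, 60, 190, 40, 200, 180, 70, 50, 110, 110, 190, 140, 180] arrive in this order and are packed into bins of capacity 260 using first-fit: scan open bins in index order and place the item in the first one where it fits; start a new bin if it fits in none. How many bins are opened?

8

  250 → bin 1 (new)  [load 250/260]
  60 → bin 2 (new)  [load 60/260]
  190 → bin 2  [load 250/260]
  40 → bin 3 (new)  [load 40/260]
  200 → bin 3  [load 240/260]
  180 → bin 4 (new)  [load 180/260]
  70 → bin 4  [load 250/260]
  50 → bin 5 (new)  [load 50/260]
  110 → bin 5  [load 160/260]
  110 → bin 6 (new)  [load 110/260]
  190 → bin 7 (new)  [load 190/260]
  140 → bin 6  [load 250/260]
  180 → bin 8 (new)  [load 180/260]
8 bins opened.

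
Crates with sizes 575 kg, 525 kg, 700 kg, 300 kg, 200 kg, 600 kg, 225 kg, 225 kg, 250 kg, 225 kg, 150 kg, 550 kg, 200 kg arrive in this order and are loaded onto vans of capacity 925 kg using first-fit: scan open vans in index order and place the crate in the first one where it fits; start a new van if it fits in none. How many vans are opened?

  575 → van 1 (new)  [load 575/925]
  525 → van 2 (new)  [load 525/925]
  700 → van 3 (new)  [load 700/925]
  300 → van 1  [load 875/925]
  200 → van 2  [load 725/925]
  600 → van 4 (new)  [load 600/925]
  225 → van 3  [load 925/925]
  225 → van 4  [load 825/925]
  250 → van 5 (new)  [load 250/925]
  225 → van 5  [load 475/925]
  150 → van 2  [load 875/925]
  550 → van 6 (new)  [load 550/925]
  200 → van 5  [load 675/925]
6 vans opened.

6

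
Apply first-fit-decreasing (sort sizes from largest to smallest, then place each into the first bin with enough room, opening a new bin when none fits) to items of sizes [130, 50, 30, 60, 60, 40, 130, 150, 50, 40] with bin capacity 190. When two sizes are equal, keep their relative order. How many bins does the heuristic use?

4

Sorted descending: 150, 130, 130, 60, 60, 50, 50, 40, 40, 30.
  150 → bin 1 (new)  [load 150/190]
  130 → bin 2 (new)  [load 130/190]
  130 → bin 3 (new)  [load 130/190]
  60 → bin 2  [load 190/190]
  60 → bin 3  [load 190/190]
  50 → bin 4 (new)  [load 50/190]
  50 → bin 4  [load 100/190]
  40 → bin 1  [load 190/190]
  40 → bin 4  [load 140/190]
  30 → bin 4  [load 170/190]
4 bins opened.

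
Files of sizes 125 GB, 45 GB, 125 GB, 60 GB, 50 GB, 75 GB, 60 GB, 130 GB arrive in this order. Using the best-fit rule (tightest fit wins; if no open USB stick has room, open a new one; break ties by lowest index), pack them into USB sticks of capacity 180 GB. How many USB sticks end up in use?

  125 → USB stick 1 (new)  [load 125/180]
  45 → USB stick 1  [load 170/180]
  125 → USB stick 2 (new)  [load 125/180]
  60 → USB stick 3 (new)  [load 60/180]
  50 → USB stick 2  [load 175/180]
  75 → USB stick 3  [load 135/180]
  60 → USB stick 4 (new)  [load 60/180]
  130 → USB stick 5 (new)  [load 130/180]
5 USB sticks opened.

5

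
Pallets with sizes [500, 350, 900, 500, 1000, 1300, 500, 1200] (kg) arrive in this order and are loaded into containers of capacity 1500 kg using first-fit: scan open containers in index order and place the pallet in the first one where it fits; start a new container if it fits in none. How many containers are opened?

5

  500 → container 1 (new)  [load 500/1500]
  350 → container 1  [load 850/1500]
  900 → container 2 (new)  [load 900/1500]
  500 → container 1  [load 1350/1500]
  1000 → container 3 (new)  [load 1000/1500]
  1300 → container 4 (new)  [load 1300/1500]
  500 → container 2  [load 1400/1500]
  1200 → container 5 (new)  [load 1200/1500]
5 containers opened.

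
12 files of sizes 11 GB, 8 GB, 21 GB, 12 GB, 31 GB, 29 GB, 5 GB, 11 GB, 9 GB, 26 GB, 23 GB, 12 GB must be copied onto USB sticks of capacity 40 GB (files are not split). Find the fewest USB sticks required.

5

Total = 31 + 29 + 26 + 23 + 21 + 12 + 12 + 11 + 11 + 9 + 8 + 5 = 198 GB.
Lower bound: ⌈198/40⌉ = 5 USB sticks.
A packing using 5 USB sticks:
  USB stick 1: 31 + 9 = 40
  USB stick 2: 29 + 11 = 40
  USB stick 3: 26 + 12 = 38
  USB stick 4: 23 + 12 + 5 = 40
  USB stick 5: 21 + 11 + 8 = 40
This matches the lower bound, so 5 is optimal.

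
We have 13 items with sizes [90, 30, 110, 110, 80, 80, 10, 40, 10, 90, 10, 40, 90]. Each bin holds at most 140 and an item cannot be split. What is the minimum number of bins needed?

Total = 110 + 110 + 90 + 90 + 90 + 80 + 80 + 40 + 40 + 30 + 10 + 10 + 10 = 790.
Lower bound: ⌈790/140⌉ = 6 bins.
Also, 7 items each exceed 70, and no two of those can share a bin, so at least 7 bins are needed.
A packing using 7 bins:
  bin 1: 110 + 30 = 140
  bin 2: 110 + 10 + 10 + 10 = 140
  bin 3: 90 + 40 = 130
  bin 4: 90 + 40 = 130
  bin 5: 90 = 90
  bin 6: 80 = 80
  bin 7: 80 = 80
This matches the lower bound, so 7 is optimal.

7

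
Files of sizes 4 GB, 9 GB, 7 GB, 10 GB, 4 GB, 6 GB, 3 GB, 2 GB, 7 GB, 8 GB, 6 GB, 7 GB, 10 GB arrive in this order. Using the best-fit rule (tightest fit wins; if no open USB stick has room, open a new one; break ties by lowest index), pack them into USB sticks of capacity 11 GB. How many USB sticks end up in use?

  4 → USB stick 1 (new)  [load 4/11]
  9 → USB stick 2 (new)  [load 9/11]
  7 → USB stick 1  [load 11/11]
  10 → USB stick 3 (new)  [load 10/11]
  4 → USB stick 4 (new)  [load 4/11]
  6 → USB stick 4  [load 10/11]
  3 → USB stick 5 (new)  [load 3/11]
  2 → USB stick 2  [load 11/11]
  7 → USB stick 5  [load 10/11]
  8 → USB stick 6 (new)  [load 8/11]
  6 → USB stick 7 (new)  [load 6/11]
  7 → USB stick 8 (new)  [load 7/11]
  10 → USB stick 9 (new)  [load 10/11]
9 USB sticks opened.

9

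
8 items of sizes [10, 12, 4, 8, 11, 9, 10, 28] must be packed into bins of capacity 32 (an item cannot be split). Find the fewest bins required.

3

Total = 28 + 12 + 11 + 10 + 10 + 9 + 8 + 4 = 92.
Lower bound: ⌈92/32⌉ = 3 bins.
A packing using 3 bins:
  bin 1: 28 + 4 = 32
  bin 2: 12 + 11 + 9 = 32
  bin 3: 10 + 10 + 8 = 28
This matches the lower bound, so 3 is optimal.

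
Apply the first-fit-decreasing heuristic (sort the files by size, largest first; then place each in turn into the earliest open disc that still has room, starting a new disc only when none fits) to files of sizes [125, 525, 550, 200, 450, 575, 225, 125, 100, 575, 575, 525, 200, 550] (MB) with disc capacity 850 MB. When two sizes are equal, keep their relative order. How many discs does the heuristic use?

8

Sorted descending: 575, 575, 575, 550, 550, 525, 525, 450, 225, 200, 200, 125, 125, 100.
  575 → disc 1 (new)  [load 575/850]
  575 → disc 2 (new)  [load 575/850]
  575 → disc 3 (new)  [load 575/850]
  550 → disc 4 (new)  [load 550/850]
  550 → disc 5 (new)  [load 550/850]
  525 → disc 6 (new)  [load 525/850]
  525 → disc 7 (new)  [load 525/850]
  450 → disc 8 (new)  [load 450/850]
  225 → disc 1  [load 800/850]
  200 → disc 2  [load 775/850]
  200 → disc 3  [load 775/850]
  125 → disc 4  [load 675/850]
  125 → disc 4  [load 800/850]
  100 → disc 5  [load 650/850]
8 discs opened.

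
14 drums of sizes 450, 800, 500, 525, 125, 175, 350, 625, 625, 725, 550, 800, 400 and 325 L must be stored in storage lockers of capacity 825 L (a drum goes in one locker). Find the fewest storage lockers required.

Total = 800 + 800 + 725 + 625 + 625 + 550 + 525 + 500 + 450 + 400 + 350 + 325 + 175 + 125 = 6975 L.
Lower bound: ⌈6975/825⌉ = 9 storage lockers.
A packing using 10 storage lockers:
  locker 1: 800 = 800
  locker 2: 800 = 800
  locker 3: 725 = 725
  locker 4: 625 + 175 = 800
  locker 5: 625 + 125 = 750
  locker 6: 550 = 550
  locker 7: 525 = 525
  locker 8: 500 + 325 = 825
  locker 9: 450 + 350 = 800
  locker 10: 400 = 400
No arrangement into 9 storage lockers stays within capacity, so 10 is optimal.

10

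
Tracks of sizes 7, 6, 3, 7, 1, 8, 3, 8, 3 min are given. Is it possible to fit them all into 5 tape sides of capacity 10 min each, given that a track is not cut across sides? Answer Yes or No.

Yes

A valid assignment using 5 tape sides:
  side 1: 8 + 1 = 9
  side 2: 8 = 8
  side 3: 7 + 3 = 10
  side 4: 7 + 3 = 10
  side 5: 6 + 3 = 9
Every load is within 10 min, so 5 tape sides suffice.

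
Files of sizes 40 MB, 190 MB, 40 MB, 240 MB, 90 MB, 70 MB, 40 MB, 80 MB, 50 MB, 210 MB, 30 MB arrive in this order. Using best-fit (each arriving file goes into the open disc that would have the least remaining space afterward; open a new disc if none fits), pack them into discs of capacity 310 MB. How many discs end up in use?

4

  40 → disc 1 (new)  [load 40/310]
  190 → disc 1  [load 230/310]
  40 → disc 1  [load 270/310]
  240 → disc 2 (new)  [load 240/310]
  90 → disc 3 (new)  [load 90/310]
  70 → disc 2  [load 310/310]
  40 → disc 1  [load 310/310]
  80 → disc 3  [load 170/310]
  50 → disc 3  [load 220/310]
  210 → disc 4 (new)  [load 210/310]
  30 → disc 3  [load 250/310]
4 discs opened.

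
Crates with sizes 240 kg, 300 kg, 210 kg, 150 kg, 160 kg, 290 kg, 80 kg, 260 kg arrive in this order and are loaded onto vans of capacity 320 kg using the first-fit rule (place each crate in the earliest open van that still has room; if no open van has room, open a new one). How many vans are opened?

  240 → van 1 (new)  [load 240/320]
  300 → van 2 (new)  [load 300/320]
  210 → van 3 (new)  [load 210/320]
  150 → van 4 (new)  [load 150/320]
  160 → van 4  [load 310/320]
  290 → van 5 (new)  [load 290/320]
  80 → van 1  [load 320/320]
  260 → van 6 (new)  [load 260/320]
6 vans opened.

6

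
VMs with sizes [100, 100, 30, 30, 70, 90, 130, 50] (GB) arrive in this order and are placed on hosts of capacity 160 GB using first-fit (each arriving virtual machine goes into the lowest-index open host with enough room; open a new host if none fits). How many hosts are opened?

4

  100 → host 1 (new)  [load 100/160]
  100 → host 2 (new)  [load 100/160]
  30 → host 1  [load 130/160]
  30 → host 1  [load 160/160]
  70 → host 3 (new)  [load 70/160]
  90 → host 3  [load 160/160]
  130 → host 4 (new)  [load 130/160]
  50 → host 2  [load 150/160]
4 hosts opened.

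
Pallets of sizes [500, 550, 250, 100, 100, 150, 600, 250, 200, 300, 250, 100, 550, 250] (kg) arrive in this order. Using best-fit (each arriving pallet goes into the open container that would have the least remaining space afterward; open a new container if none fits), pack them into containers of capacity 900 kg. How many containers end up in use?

5

  500 → container 1 (new)  [load 500/900]
  550 → container 2 (new)  [load 550/900]
  250 → container 2  [load 800/900]
  100 → container 2  [load 900/900]
  100 → container 1  [load 600/900]
  150 → container 1  [load 750/900]
  600 → container 3 (new)  [load 600/900]
  250 → container 3  [load 850/900]
  200 → container 4 (new)  [load 200/900]
  300 → container 4  [load 500/900]
  250 → container 4  [load 750/900]
  100 → container 1  [load 850/900]
  550 → container 5 (new)  [load 550/900]
  250 → container 5  [load 800/900]
5 containers opened.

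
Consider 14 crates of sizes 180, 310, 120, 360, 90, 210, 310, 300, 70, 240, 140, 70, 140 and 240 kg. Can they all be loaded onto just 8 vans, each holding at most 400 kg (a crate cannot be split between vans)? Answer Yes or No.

A valid assignment using 8 vans:
  van 1: 360 = 360
  van 2: 310 + 90 = 400
  van 3: 310 + 70 = 380
  van 4: 300 + 70 = 370
  van 5: 240 + 140 = 380
  van 6: 240 + 140 = 380
  van 7: 210 + 180 = 390
  van 8: 120 = 120
Every load is within 400 kg, so 8 vans suffice.

Yes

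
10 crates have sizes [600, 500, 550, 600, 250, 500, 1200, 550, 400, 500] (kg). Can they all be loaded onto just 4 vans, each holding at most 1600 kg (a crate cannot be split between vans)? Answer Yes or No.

Yes

A valid assignment using 4 vans:
  van 1: 1200 + 400 = 1600
  van 2: 600 + 600 + 250 = 1450
  van 3: 550 + 550 + 500 = 1600
  van 4: 500 + 500 = 1000
Every load is within 1600 kg, so 4 vans suffice.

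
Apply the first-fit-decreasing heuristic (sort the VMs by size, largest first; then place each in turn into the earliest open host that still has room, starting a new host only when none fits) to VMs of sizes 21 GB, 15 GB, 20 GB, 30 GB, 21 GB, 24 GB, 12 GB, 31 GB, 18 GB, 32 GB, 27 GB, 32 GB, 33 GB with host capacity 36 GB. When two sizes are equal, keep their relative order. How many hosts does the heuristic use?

11

Sorted descending: 33, 32, 32, 31, 30, 27, 24, 21, 21, 20, 18, 15, 12.
  33 → host 1 (new)  [load 33/36]
  32 → host 2 (new)  [load 32/36]
  32 → host 3 (new)  [load 32/36]
  31 → host 4 (new)  [load 31/36]
  30 → host 5 (new)  [load 30/36]
  27 → host 6 (new)  [load 27/36]
  24 → host 7 (new)  [load 24/36]
  21 → host 8 (new)  [load 21/36]
  21 → host 9 (new)  [load 21/36]
  20 → host 10 (new)  [load 20/36]
  18 → host 11 (new)  [load 18/36]
  15 → host 8  [load 36/36]
  12 → host 7  [load 36/36]
11 hosts opened.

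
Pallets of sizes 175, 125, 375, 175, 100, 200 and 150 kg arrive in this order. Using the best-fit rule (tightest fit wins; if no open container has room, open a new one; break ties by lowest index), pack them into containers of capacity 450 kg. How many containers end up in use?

4

  175 → container 1 (new)  [load 175/450]
  125 → container 1  [load 300/450]
  375 → container 2 (new)  [load 375/450]
  175 → container 3 (new)  [load 175/450]
  100 → container 1  [load 400/450]
  200 → container 3  [load 375/450]
  150 → container 4 (new)  [load 150/450]
4 containers opened.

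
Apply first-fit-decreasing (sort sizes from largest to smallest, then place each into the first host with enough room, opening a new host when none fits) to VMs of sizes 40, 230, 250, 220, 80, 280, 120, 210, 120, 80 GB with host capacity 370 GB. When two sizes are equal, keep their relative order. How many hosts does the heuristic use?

5

Sorted descending: 280, 250, 230, 220, 210, 120, 120, 80, 80, 40.
  280 → host 1 (new)  [load 280/370]
  250 → host 2 (new)  [load 250/370]
  230 → host 3 (new)  [load 230/370]
  220 → host 4 (new)  [load 220/370]
  210 → host 5 (new)  [load 210/370]
  120 → host 2  [load 370/370]
  120 → host 3  [load 350/370]
  80 → host 1  [load 360/370]
  80 → host 4  [load 300/370]
  40 → host 4  [load 340/370]
5 hosts opened.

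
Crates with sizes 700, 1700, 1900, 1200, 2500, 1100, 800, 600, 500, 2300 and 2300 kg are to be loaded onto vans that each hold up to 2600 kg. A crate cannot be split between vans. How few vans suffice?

7

Total = 2500 + 2300 + 2300 + 1900 + 1700 + 1200 + 1100 + 800 + 700 + 600 + 500 = 15600 kg.
Lower bound: ⌈15600/2600⌉ = 6 vans.
A packing using 7 vans:
  van 1: 2500 = 2500
  van 2: 2300 = 2300
  van 3: 2300 = 2300
  van 4: 1900 + 700 = 2600
  van 5: 1700 + 800 = 2500
  van 6: 1200 + 1100 = 2300
  van 7: 600 + 500 = 1100
No arrangement into 6 vans stays within capacity, so 7 is optimal.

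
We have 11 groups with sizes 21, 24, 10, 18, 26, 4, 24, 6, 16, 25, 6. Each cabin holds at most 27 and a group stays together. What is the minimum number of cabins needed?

Total = 26 + 25 + 24 + 24 + 21 + 18 + 16 + 10 + 6 + 6 + 4 = 180.
Lower bound: ⌈180/27⌉ = 7 cabins.
A packing using 8 cabins:
  cabin 1: 26 = 26
  cabin 2: 25 = 25
  cabin 3: 24 = 24
  cabin 4: 24 = 24
  cabin 5: 21 + 6 = 27
  cabin 6: 18 + 6 = 24
  cabin 7: 16 + 10 = 26
  cabin 8: 4 = 4
No arrangement into 7 cabins stays within capacity, so 8 is optimal.

8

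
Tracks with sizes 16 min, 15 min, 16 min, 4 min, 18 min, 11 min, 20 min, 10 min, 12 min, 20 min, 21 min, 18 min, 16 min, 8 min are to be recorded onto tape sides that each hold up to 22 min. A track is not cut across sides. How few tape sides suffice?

Total = 21 + 20 + 20 + 18 + 18 + 16 + 16 + 16 + 15 + 12 + 11 + 10 + 8 + 4 = 205 min.
Lower bound: ⌈205/22⌉ = 10 tape sides.
A packing using 11 tape sides:
  side 1: 21 = 21
  side 2: 20 = 20
  side 3: 20 = 20
  side 4: 18 + 4 = 22
  side 5: 18 = 18
  side 6: 16 = 16
  side 7: 16 = 16
  side 8: 16 = 16
  side 9: 15 = 15
  side 10: 12 + 10 = 22
  side 11: 11 + 8 = 19
No arrangement into 10 tape sides stays within capacity, so 11 is optimal.

11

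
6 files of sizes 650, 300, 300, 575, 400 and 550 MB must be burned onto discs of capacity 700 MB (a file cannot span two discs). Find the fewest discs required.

5

Total = 650 + 575 + 550 + 400 + 300 + 300 = 2775 MB.
Lower bound: ⌈2775/700⌉ = 4 discs.
A packing using 5 discs:
  disc 1: 650 = 650
  disc 2: 575 = 575
  disc 3: 550 = 550
  disc 4: 400 + 300 = 700
  disc 5: 300 = 300
No arrangement into 4 discs stays within capacity, so 5 is optimal.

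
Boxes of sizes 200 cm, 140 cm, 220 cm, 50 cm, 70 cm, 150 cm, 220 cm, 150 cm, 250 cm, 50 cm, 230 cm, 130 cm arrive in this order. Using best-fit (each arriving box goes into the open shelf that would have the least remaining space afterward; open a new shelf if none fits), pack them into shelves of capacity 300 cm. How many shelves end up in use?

  200 → shelf 1 (new)  [load 200/300]
  140 → shelf 2 (new)  [load 140/300]
  220 → shelf 3 (new)  [load 220/300]
  50 → shelf 3  [load 270/300]
  70 → shelf 1  [load 270/300]
  150 → shelf 2  [load 290/300]
  220 → shelf 4 (new)  [load 220/300]
  150 → shelf 5 (new)  [load 150/300]
  250 → shelf 6 (new)  [load 250/300]
  50 → shelf 6  [load 300/300]
  230 → shelf 7 (new)  [load 230/300]
  130 → shelf 5  [load 280/300]
7 shelves opened.

7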